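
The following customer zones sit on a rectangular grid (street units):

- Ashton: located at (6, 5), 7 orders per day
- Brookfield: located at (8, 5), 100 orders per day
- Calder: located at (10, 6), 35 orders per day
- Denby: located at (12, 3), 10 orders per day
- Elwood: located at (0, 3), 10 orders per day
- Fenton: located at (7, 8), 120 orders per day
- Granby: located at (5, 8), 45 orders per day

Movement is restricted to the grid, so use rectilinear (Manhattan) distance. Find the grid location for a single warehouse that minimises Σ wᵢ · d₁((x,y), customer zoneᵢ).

Manhattan distance separates: Σwᵢ(|x−xᵢ|+|y−yᵢ|) = Σwᵢ|x−xᵢ| + Σwᵢ|y−yᵢ|, so x and y are optimised independently as 1-D weighted medians.
Total weight W = 327; half = 163.5.
x-coordinate, sorted with cumulative weight:
  x=0 (Elwood, w=10) cum 10
  x=5 (Granby, w=45) cum 55
  x=6 (Ashton, w=7) cum 62
  x=7 (Fenton, w=120) cum 182  ← median
  x=8 (Brookfield, w=100) cum 282
  x=10 (Calder, w=35) cum 317
  x=12 (Denby, w=10) cum 327
⇒ x* = 7
y-coordinate, sorted with cumulative weight:
  y=3 (Denby, w=10) cum 10
  y=3 (Elwood, w=10) cum 20
  y=5 (Ashton, w=7) cum 27
  y=5 (Brookfield, w=100) cum 127
  y=6 (Calder, w=35) cum 162
  y=8 (Fenton, w=120) cum 282  ← median
  y=8 (Granby, w=45) cum 327
⇒ y* = 8

(7, 8)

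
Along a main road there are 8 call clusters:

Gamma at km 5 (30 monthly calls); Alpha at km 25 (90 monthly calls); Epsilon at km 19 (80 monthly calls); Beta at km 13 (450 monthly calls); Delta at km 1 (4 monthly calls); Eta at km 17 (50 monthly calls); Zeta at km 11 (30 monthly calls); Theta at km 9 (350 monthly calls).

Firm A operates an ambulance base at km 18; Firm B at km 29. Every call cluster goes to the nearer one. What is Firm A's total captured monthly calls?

The indifferent point is the midpoint (18+29)/2 = 23.5; call clusters left of it (closer to Firm A at 18) go to Firm A, those right go to Firm B.
  Delta at 1 (w=4) → Firm A
  Gamma at 5 (w=30) → Firm A
  Theta at 9 (w=350) → Firm A
  Zeta at 11 (w=30) → Firm A
  Beta at 13 (w=450) → Firm A
  Eta at 17 (w=50) → Firm A
  Epsilon at 19 (w=80) → Firm A
  Alpha at 25 (w=90) → Firm B
Firm A captures 994; Firm B captures 90.

994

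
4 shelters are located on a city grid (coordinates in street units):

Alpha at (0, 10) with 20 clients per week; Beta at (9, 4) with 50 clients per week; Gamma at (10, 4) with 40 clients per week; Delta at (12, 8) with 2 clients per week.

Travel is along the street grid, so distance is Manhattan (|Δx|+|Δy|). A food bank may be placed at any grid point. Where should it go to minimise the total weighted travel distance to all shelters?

Manhattan distance separates: Σwᵢ(|x−xᵢ|+|y−yᵢ|) = Σwᵢ|x−xᵢ| + Σwᵢ|y−yᵢ|, so x and y are optimised independently as 1-D weighted medians.
Total weight W = 112; half = 56.
x-coordinate, sorted with cumulative weight:
  x=0 (Alpha, w=20) cum 20
  x=9 (Beta, w=50) cum 70  ← median
  x=10 (Gamma, w=40) cum 110
  x=12 (Delta, w=2) cum 112
⇒ x* = 9
y-coordinate, sorted with cumulative weight:
  y=4 (Beta, w=50) cum 50
  y=4 (Gamma, w=40) cum 90  ← median
  y=8 (Delta, w=2) cum 92
  y=10 (Alpha, w=20) cum 112
⇒ y* = 4

(9, 4)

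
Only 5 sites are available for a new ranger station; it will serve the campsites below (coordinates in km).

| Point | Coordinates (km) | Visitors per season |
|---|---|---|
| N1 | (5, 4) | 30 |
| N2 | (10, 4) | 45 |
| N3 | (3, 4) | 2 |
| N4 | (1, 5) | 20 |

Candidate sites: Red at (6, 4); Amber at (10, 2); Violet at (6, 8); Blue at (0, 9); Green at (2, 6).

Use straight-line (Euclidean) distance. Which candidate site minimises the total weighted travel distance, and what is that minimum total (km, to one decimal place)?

Total weighted distance at each candidate:
  Red (6, 4): total = 318.0
  Amber (10, 2): total = 455.9
  Violet (6, 8): total = 504.9
  Blue (0, 9): total = 809.4
  Green (2, 6): total = 512.0
Minimum is at Red with total 318.0 km.

Red, total 318.0 km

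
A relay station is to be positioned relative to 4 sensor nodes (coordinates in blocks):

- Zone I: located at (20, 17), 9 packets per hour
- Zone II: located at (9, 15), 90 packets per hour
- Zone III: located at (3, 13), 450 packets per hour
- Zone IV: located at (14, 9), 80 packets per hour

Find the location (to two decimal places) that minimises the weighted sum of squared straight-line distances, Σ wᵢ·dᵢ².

The minimiser of Σwᵢ‖p−pᵢ‖² is the weighted centroid p* = (Σwᵢpᵢ)/(Σwᵢ).
Σwᵢ = 629.
Σwᵢxᵢ = 9·20 + 90·9 + 450·3 + 80·14 = 3460.
Σwᵢyᵢ = 9·17 + 90·15 + 450·13 + 80·9 = 8073.
x* = 3460/629 = 5.50, y* = 8073/629 = 12.83.

(5.50, 12.83)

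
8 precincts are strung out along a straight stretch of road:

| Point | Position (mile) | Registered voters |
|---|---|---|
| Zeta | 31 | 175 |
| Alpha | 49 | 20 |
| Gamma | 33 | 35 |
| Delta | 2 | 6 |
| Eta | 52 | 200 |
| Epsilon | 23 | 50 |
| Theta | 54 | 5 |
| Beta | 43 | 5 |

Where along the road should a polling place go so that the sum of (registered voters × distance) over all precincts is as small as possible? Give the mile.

For a sum of weighted absolute distances on a line, the optimum is the weighted median (not the mean). Total weight W = 496; half-weight = 248.
Sort by position and accumulate weight:
  mile 2 (Delta, w=6) → cum 6
  mile 23 (Epsilon, w=50) → cum 56
  mile 31 (Zeta, w=175) → cum 231
  mile 33 (Gamma, w=35) → cum 266  ≥ 248 → median here
  mile 43 (Beta, w=5) → cum 271
  mile 49 (Alpha, w=20) → cum 291
  mile 52 (Eta, w=200) → cum 491
  mile 54 (Theta, w=5) → cum 496
Optimal location: mile 33.

x = 33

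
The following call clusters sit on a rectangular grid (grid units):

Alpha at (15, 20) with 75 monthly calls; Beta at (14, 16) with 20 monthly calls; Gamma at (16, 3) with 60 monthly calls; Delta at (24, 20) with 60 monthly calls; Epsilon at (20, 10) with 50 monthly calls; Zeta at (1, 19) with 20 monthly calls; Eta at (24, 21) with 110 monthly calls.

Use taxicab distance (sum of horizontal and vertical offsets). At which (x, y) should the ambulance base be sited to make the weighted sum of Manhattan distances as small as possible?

(20, 20)

Manhattan distance separates: Σwᵢ(|x−xᵢ|+|y−yᵢ|) = Σwᵢ|x−xᵢ| + Σwᵢ|y−yᵢ|, so x and y are optimised independently as 1-D weighted medians.
Total weight W = 395; half = 197.5.
x-coordinate, sorted with cumulative weight:
  x=1 (Zeta, w=20) cum 20
  x=14 (Beta, w=20) cum 40
  x=15 (Alpha, w=75) cum 115
  x=16 (Gamma, w=60) cum 175
  x=20 (Epsilon, w=50) cum 225  ← median
  x=24 (Delta, w=60) cum 285
  x=24 (Eta, w=110) cum 395
⇒ x* = 20
y-coordinate, sorted with cumulative weight:
  y=3 (Gamma, w=60) cum 60
  y=10 (Epsilon, w=50) cum 110
  y=16 (Beta, w=20) cum 130
  y=19 (Zeta, w=20) cum 150
  y=20 (Alpha, w=75) cum 225  ← median
  y=20 (Delta, w=60) cum 285
  y=21 (Eta, w=110) cum 395
⇒ y* = 20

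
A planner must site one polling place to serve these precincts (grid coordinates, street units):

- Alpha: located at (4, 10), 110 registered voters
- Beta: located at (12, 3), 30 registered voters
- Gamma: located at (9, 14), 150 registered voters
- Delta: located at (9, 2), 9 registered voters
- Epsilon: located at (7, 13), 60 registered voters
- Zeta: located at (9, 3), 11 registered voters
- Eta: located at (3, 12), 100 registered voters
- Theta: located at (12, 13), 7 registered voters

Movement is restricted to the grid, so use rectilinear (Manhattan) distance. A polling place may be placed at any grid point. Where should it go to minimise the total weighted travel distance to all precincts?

Manhattan distance separates: Σwᵢ(|x−xᵢ|+|y−yᵢ|) = Σwᵢ|x−xᵢ| + Σwᵢ|y−yᵢ|, so x and y are optimised independently as 1-D weighted medians.
Total weight W = 477; half = 238.5.
x-coordinate, sorted with cumulative weight:
  x=3 (Eta, w=100) cum 100
  x=4 (Alpha, w=110) cum 210
  x=7 (Epsilon, w=60) cum 270  ← median
  x=9 (Gamma, w=150) cum 420
  x=9 (Delta, w=9) cum 429
  x=9 (Zeta, w=11) cum 440
  x=12 (Beta, w=30) cum 470
  x=12 (Theta, w=7) cum 477
⇒ x* = 7
y-coordinate, sorted with cumulative weight:
  y=2 (Delta, w=9) cum 9
  y=3 (Beta, w=30) cum 39
  y=3 (Zeta, w=11) cum 50
  y=10 (Alpha, w=110) cum 160
  y=12 (Eta, w=100) cum 260  ← median
  y=13 (Epsilon, w=60) cum 320
  y=13 (Theta, w=7) cum 327
  y=14 (Gamma, w=150) cum 477
⇒ y* = 12

(7, 12)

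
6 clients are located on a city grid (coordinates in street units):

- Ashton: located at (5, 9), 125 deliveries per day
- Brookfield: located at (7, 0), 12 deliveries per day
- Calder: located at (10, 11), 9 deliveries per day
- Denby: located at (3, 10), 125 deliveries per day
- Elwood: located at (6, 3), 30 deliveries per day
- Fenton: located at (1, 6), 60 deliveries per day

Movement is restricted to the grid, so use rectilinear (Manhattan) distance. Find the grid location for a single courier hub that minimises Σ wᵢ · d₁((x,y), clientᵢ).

Manhattan distance separates: Σwᵢ(|x−xᵢ|+|y−yᵢ|) = Σwᵢ|x−xᵢ| + Σwᵢ|y−yᵢ|, so x and y are optimised independently as 1-D weighted medians.
Total weight W = 361; half = 180.5.
x-coordinate, sorted with cumulative weight:
  x=1 (Fenton, w=60) cum 60
  x=3 (Denby, w=125) cum 185  ← median
  x=5 (Ashton, w=125) cum 310
  x=6 (Elwood, w=30) cum 340
  x=7 (Brookfield, w=12) cum 352
  x=10 (Calder, w=9) cum 361
⇒ x* = 3
y-coordinate, sorted with cumulative weight:
  y=0 (Brookfield, w=12) cum 12
  y=3 (Elwood, w=30) cum 42
  y=6 (Fenton, w=60) cum 102
  y=9 (Ashton, w=125) cum 227  ← median
  y=10 (Denby, w=125) cum 352
  y=11 (Calder, w=9) cum 361
⇒ y* = 9

(3, 9)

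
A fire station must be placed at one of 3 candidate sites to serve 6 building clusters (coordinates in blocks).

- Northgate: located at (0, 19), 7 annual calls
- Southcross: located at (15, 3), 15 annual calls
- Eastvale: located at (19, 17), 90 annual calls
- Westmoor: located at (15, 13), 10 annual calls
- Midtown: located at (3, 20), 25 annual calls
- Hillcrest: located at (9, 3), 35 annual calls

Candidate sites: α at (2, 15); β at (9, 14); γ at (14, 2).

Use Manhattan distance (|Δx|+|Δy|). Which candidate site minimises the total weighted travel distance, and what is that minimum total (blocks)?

Total weighted distance at each candidate:
  α (2, 15): total = 3092
  β (9, 14): total = 2278
  γ (14, 2): total = 3102
Minimum is at β with total 2278 blocks.

β, total 2278 blocks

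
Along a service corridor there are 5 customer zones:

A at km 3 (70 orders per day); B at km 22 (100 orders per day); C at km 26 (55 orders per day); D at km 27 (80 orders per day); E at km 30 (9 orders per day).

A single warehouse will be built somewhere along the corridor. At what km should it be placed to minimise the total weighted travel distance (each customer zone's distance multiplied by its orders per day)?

For a sum of weighted absolute distances on a line, the optimum is the weighted median (not the mean). Total weight W = 314; half-weight = 157.
Sort by position and accumulate weight:
  km 3 (A, w=70) → cum 70
  km 22 (B, w=100) → cum 170  ≥ 157 → median here
  km 26 (C, w=55) → cum 225
  km 27 (D, w=80) → cum 305
  km 30 (E, w=9) → cum 314
Optimal location: km 22.

x = 22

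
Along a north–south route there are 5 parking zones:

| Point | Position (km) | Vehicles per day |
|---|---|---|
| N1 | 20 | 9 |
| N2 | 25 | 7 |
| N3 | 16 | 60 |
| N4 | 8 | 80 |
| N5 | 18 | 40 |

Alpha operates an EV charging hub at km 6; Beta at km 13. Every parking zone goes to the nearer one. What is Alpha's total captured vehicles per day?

The indifferent point is the midpoint (6+13)/2 = 9.5; parking zones left of it (closer to Alpha at 6) go to Alpha, those right go to Beta.
  N4 at 8 (w=80) → Alpha
  N3 at 16 (w=60) → Beta
  N5 at 18 (w=40) → Beta
  N1 at 20 (w=9) → Beta
  N2 at 25 (w=7) → Beta
Alpha captures 80; Beta captures 116.

80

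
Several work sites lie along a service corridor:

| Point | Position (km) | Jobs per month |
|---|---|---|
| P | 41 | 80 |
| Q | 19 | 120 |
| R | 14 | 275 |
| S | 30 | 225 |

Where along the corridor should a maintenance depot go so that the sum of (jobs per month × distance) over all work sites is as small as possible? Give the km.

x = 19

For a sum of weighted absolute distances on a line, the optimum is the weighted median (not the mean). Total weight W = 700; half-weight = 350.
Sort by position and accumulate weight:
  km 14 (R, w=275) → cum 275
  km 19 (Q, w=120) → cum 395  ≥ 350 → median here
  km 30 (S, w=225) → cum 620
  km 41 (P, w=80) → cum 700
Optimal location: km 19.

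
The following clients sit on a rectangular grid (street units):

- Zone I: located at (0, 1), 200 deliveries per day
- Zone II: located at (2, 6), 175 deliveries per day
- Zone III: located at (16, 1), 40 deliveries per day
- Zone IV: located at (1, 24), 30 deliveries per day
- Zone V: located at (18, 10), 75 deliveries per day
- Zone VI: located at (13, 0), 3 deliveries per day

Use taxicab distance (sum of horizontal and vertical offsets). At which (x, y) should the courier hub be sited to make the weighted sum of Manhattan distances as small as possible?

Manhattan distance separates: Σwᵢ(|x−xᵢ|+|y−yᵢ|) = Σwᵢ|x−xᵢ| + Σwᵢ|y−yᵢ|, so x and y are optimised independently as 1-D weighted medians.
Total weight W = 523; half = 261.5.
x-coordinate, sorted with cumulative weight:
  x=0 (Zone I, w=200) cum 200
  x=1 (Zone IV, w=30) cum 230
  x=2 (Zone II, w=175) cum 405  ← median
  x=13 (Zone VI, w=3) cum 408
  x=16 (Zone III, w=40) cum 448
  x=18 (Zone V, w=75) cum 523
⇒ x* = 2
y-coordinate, sorted with cumulative weight:
  y=0 (Zone VI, w=3) cum 3
  y=1 (Zone I, w=200) cum 203
  y=1 (Zone III, w=40) cum 243
  y=6 (Zone II, w=175) cum 418  ← median
  y=10 (Zone V, w=75) cum 493
  y=24 (Zone IV, w=30) cum 523
⇒ y* = 6

(2, 6)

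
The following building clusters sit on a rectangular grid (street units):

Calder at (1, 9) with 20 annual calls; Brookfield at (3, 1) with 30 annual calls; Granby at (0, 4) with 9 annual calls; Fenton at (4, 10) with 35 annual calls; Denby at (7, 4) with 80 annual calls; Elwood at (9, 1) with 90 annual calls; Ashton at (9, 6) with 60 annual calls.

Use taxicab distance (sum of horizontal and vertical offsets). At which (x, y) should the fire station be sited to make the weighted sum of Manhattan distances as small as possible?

Manhattan distance separates: Σwᵢ(|x−xᵢ|+|y−yᵢ|) = Σwᵢ|x−xᵢ| + Σwᵢ|y−yᵢ|, so x and y are optimised independently as 1-D weighted medians.
Total weight W = 324; half = 162.
x-coordinate, sorted with cumulative weight:
  x=0 (Granby, w=9) cum 9
  x=1 (Calder, w=20) cum 29
  x=3 (Brookfield, w=30) cum 59
  x=4 (Fenton, w=35) cum 94
  x=7 (Denby, w=80) cum 174  ← median
  x=9 (Elwood, w=90) cum 264
  x=9 (Ashton, w=60) cum 324
⇒ x* = 7
y-coordinate, sorted with cumulative weight:
  y=1 (Brookfield, w=30) cum 30
  y=1 (Elwood, w=90) cum 120
  y=4 (Granby, w=9) cum 129
  y=4 (Denby, w=80) cum 209  ← median
  y=6 (Ashton, w=60) cum 269
  y=9 (Calder, w=20) cum 289
  y=10 (Fenton, w=35) cum 324
⇒ y* = 4

(7, 4)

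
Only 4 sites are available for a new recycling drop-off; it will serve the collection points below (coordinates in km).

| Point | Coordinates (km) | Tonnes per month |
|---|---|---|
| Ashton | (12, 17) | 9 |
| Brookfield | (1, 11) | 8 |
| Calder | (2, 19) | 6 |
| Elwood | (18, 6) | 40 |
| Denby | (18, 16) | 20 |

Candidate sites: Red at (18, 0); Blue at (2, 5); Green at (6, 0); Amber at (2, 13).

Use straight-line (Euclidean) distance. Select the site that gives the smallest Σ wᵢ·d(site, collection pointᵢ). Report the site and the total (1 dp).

Red, total 1033.3 km

Total weighted distance at each candidate:
  Red (18, 0): total = 1033.3
  Blue (2, 5): total = 1302.8
  Green (6, 0): total = 1312.1
  Amber (2, 13): total = 1175.0
Minimum is at Red with total 1033.3 km.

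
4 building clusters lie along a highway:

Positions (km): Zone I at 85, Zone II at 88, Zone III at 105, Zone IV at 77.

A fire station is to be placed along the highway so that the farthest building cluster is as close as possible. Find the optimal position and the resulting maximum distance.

The 1-center on a line is the midpoint of the two extreme points: leftmost at 77, rightmost at 105.
Optimal location = (77 + 105)/2 = 91; maximum distance = (105 − 77)/2 = 14.

location 91, max distance 14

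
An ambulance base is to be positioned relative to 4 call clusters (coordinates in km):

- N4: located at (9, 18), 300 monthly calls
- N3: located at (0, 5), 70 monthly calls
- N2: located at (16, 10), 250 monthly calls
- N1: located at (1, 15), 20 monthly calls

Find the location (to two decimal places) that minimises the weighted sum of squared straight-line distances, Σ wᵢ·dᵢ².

The minimiser of Σwᵢ‖p−pᵢ‖² is the weighted centroid p* = (Σwᵢpᵢ)/(Σwᵢ).
Σwᵢ = 640.
Σwᵢxᵢ = 300·9 + 70·0 + 250·16 + 20·1 = 6720.
Σwᵢyᵢ = 300·18 + 70·5 + 250·10 + 20·15 = 8550.
x* = 6720/640 = 10.50, y* = 8550/640 = 13.36.

(10.50, 13.36)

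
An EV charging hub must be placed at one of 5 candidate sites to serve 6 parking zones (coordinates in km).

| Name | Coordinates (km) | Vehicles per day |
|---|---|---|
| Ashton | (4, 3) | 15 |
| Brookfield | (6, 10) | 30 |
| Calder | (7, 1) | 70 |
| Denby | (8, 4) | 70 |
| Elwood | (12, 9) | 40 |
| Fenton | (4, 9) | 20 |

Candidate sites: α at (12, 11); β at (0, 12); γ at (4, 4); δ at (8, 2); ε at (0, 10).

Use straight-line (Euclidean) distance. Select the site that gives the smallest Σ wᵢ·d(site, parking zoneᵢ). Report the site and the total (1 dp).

δ, total 1032.0 km

Total weighted distance at each candidate:
  α (12, 11): total = 1944.1
  β (0, 12): total = 2636.9
  γ (4, 4): total = 1259.1
  δ (8, 2): total = 1032.0
  ε (0, 10): total = 2363.2
Minimum is at δ with total 1032.0 km.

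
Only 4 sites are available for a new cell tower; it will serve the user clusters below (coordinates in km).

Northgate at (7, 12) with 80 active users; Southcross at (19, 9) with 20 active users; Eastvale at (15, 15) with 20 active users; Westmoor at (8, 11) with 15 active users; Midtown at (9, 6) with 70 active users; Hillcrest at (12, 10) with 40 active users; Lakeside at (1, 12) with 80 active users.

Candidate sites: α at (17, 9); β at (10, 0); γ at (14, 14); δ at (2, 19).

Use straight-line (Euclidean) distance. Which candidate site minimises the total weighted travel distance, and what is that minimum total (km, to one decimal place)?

γ, total 2744.2 km

Total weighted distance at each candidate:
  α (17, 9): total = 3244.4
  β (10, 0): total = 3761.8
  γ (14, 14): total = 2744.2
  δ (2, 19): total = 3642.0
Minimum is at γ with total 2744.2 km.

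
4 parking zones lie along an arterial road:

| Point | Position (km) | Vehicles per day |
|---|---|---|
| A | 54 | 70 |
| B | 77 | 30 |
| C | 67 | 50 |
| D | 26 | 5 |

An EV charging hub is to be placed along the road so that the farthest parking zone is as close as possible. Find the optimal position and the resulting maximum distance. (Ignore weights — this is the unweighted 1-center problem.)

location 51.5, max distance 25.5

The 1-center on a line is the midpoint of the two extreme points: leftmost at 26, rightmost at 77.
Optimal location = (26 + 77)/2 = 51.5; maximum distance = (77 − 26)/2 = 25.5.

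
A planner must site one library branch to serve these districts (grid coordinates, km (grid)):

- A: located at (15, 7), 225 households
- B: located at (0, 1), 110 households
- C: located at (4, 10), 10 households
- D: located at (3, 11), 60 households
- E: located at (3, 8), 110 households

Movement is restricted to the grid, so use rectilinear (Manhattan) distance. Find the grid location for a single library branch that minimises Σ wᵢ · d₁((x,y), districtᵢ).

Manhattan distance separates: Σwᵢ(|x−xᵢ|+|y−yᵢ|) = Σwᵢ|x−xᵢ| + Σwᵢ|y−yᵢ|, so x and y are optimised independently as 1-D weighted medians.
Total weight W = 515; half = 257.5.
x-coordinate, sorted with cumulative weight:
  x=0 (B, w=110) cum 110
  x=3 (D, w=60) cum 170
  x=3 (E, w=110) cum 280  ← median
  x=4 (C, w=10) cum 290
  x=15 (A, w=225) cum 515
⇒ x* = 3
y-coordinate, sorted with cumulative weight:
  y=1 (B, w=110) cum 110
  y=7 (A, w=225) cum 335  ← median
  y=8 (E, w=110) cum 445
  y=10 (C, w=10) cum 455
  y=11 (D, w=60) cum 515
⇒ y* = 7

(3, 7)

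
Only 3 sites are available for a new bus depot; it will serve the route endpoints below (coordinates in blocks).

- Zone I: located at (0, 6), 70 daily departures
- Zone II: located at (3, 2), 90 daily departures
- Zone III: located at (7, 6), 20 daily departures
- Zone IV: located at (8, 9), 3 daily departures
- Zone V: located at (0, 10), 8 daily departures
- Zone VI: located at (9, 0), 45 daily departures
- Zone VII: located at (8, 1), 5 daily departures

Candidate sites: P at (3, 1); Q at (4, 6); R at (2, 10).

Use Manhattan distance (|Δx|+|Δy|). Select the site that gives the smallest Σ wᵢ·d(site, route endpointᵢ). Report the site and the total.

Total weighted distance at each candidate:
  P (3, 1): total = 1305
  Q (4, 6): total = 1415
  R (2, 10): total = 2287
Minimum is at P with total 1305 blocks.

P, total 1305 blocks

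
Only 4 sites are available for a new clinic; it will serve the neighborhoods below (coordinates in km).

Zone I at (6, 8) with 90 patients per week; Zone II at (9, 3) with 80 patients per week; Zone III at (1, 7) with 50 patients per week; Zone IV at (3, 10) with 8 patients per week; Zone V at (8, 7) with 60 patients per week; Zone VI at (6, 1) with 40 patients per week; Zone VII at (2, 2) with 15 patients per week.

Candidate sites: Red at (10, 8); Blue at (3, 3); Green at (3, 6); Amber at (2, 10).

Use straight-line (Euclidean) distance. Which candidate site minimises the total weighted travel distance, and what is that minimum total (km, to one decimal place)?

Green, total 1606.0 km

Total weighted distance at each candidate:
  Red (10, 8): total = 1885.6
  Blue (3, 3): total = 1834.0
  Green (3, 6): total = 1606.0
  Amber (2, 10): total = 2277.0
Minimum is at Green with total 1606.0 km.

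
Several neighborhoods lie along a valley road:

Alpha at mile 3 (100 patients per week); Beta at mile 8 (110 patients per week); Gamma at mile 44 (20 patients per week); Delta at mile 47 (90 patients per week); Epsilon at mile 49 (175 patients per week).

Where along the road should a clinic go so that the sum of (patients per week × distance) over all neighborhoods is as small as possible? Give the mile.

For a sum of weighted absolute distances on a line, the optimum is the weighted median (not the mean). Total weight W = 495; half-weight = 247.5.
Sort by position and accumulate weight:
  mile 3 (Alpha, w=100) → cum 100
  mile 8 (Beta, w=110) → cum 210
  mile 44 (Gamma, w=20) → cum 230
  mile 47 (Delta, w=90) → cum 320  ≥ 247.5 → median here
  mile 49 (Epsilon, w=175) → cum 495
Optimal location: mile 47.

x = 47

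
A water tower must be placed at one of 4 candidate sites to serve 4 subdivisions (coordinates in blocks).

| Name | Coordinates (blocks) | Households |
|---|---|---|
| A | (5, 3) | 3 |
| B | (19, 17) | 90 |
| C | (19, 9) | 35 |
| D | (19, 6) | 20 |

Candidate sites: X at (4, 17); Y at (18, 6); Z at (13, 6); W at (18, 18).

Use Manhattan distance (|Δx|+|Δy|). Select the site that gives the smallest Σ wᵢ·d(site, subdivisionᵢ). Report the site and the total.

Total weighted distance at each candidate:
  X (4, 17): total = 2720
  Y (18, 6): total = 1288
  Z (13, 6): total = 1998
  W (18, 18): total = 874
Minimum is at W with total 874 blocks.

W, total 874 blocks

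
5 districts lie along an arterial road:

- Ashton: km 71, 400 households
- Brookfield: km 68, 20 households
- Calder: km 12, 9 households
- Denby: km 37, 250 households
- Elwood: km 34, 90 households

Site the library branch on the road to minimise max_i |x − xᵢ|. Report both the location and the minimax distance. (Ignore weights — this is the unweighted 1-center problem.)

location 41.5, max distance 29.5

The 1-center on a line is the midpoint of the two extreme points: leftmost at 12, rightmost at 71.
Optimal location = (12 + 71)/2 = 41.5; maximum distance = (71 − 12)/2 = 29.5.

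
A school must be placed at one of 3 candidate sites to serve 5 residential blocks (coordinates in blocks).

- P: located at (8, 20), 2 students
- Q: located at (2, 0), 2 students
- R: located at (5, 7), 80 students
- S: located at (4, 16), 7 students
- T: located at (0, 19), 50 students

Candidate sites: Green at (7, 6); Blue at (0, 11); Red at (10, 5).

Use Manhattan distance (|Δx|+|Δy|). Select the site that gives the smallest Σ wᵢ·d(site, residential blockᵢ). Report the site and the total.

Total weighted distance at each candidate:
  Green (7, 6): total = 1383
  Blue (0, 11): total = 1243
  Red (10, 5): total = 1939
Minimum is at Blue with total 1243 blocks.

Blue, total 1243 blocks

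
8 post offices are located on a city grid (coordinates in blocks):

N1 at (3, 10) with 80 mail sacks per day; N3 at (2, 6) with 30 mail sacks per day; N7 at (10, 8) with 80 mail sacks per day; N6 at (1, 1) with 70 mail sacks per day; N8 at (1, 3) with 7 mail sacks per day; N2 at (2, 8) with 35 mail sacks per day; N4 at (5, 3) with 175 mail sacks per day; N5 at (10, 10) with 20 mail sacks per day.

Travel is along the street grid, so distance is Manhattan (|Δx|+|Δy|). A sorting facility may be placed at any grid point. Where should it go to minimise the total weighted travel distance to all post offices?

(5, 3)

Manhattan distance separates: Σwᵢ(|x−xᵢ|+|y−yᵢ|) = Σwᵢ|x−xᵢ| + Σwᵢ|y−yᵢ|, so x and y are optimised independently as 1-D weighted medians.
Total weight W = 497; half = 248.5.
x-coordinate, sorted with cumulative weight:
  x=1 (N6, w=70) cum 70
  x=1 (N8, w=7) cum 77
  x=2 (N3, w=30) cum 107
  x=2 (N2, w=35) cum 142
  x=3 (N1, w=80) cum 222
  x=5 (N4, w=175) cum 397  ← median
  x=10 (N7, w=80) cum 477
  x=10 (N5, w=20) cum 497
⇒ x* = 5
y-coordinate, sorted with cumulative weight:
  y=1 (N6, w=70) cum 70
  y=3 (N8, w=7) cum 77
  y=3 (N4, w=175) cum 252  ← median
  y=6 (N3, w=30) cum 282
  y=8 (N7, w=80) cum 362
  y=8 (N2, w=35) cum 397
  y=10 (N1, w=80) cum 477
  y=10 (N5, w=20) cum 497
⇒ y* = 3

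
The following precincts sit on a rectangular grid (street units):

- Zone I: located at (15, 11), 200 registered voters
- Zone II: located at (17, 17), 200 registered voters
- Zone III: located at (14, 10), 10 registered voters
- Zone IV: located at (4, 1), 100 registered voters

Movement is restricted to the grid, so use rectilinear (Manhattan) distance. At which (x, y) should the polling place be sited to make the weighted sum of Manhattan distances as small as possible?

(15, 11)

Manhattan distance separates: Σwᵢ(|x−xᵢ|+|y−yᵢ|) = Σwᵢ|x−xᵢ| + Σwᵢ|y−yᵢ|, so x and y are optimised independently as 1-D weighted medians.
Total weight W = 510; half = 255.
x-coordinate, sorted with cumulative weight:
  x=4 (Zone IV, w=100) cum 100
  x=14 (Zone III, w=10) cum 110
  x=15 (Zone I, w=200) cum 310  ← median
  x=17 (Zone II, w=200) cum 510
⇒ x* = 15
y-coordinate, sorted with cumulative weight:
  y=1 (Zone IV, w=100) cum 100
  y=10 (Zone III, w=10) cum 110
  y=11 (Zone I, w=200) cum 310  ← median
  y=17 (Zone II, w=200) cum 510
⇒ y* = 11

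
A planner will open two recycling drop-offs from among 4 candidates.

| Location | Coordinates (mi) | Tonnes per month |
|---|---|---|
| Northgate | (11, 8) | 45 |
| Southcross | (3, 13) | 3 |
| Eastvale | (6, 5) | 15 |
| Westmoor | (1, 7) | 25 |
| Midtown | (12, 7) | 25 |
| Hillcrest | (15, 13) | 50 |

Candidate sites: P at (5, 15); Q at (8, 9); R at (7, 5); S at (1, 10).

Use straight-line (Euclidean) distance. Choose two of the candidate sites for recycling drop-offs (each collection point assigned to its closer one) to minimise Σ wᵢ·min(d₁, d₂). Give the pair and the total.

Evaluate every pair (each demand assigned to the nearer of the two):
  {Q, S}: total = 810.1
  {Q, R}: total = 849.5
  {P, Q}: total = 914.8
  {R, S}: total = 1026.1
  {P, R}: total = 1051.1
  {P, S}: total = 1380.1
Best pair: {Q, S} with total 810.1.

{Q, S}, total 810.1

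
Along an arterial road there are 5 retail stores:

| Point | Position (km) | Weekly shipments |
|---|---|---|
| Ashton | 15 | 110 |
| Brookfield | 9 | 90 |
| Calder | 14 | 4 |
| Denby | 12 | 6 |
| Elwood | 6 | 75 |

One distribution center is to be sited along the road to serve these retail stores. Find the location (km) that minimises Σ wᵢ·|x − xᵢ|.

x = 9

For a sum of weighted absolute distances on a line, the optimum is the weighted median (not the mean). Total weight W = 285; half-weight = 142.5.
Sort by position and accumulate weight:
  km 6 (Elwood, w=75) → cum 75
  km 9 (Brookfield, w=90) → cum 165  ≥ 142.5 → median here
  km 12 (Denby, w=6) → cum 171
  km 14 (Calder, w=4) → cum 175
  km 15 (Ashton, w=110) → cum 285
Optimal location: km 9.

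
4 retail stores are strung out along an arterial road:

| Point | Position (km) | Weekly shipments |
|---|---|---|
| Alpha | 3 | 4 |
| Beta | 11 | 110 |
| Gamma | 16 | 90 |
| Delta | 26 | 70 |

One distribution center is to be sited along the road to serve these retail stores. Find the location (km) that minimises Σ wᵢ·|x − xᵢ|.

x = 16

For a sum of weighted absolute distances on a line, the optimum is the weighted median (not the mean). Total weight W = 274; half-weight = 137.
Sort by position and accumulate weight:
  km 3 (Alpha, w=4) → cum 4
  km 11 (Beta, w=110) → cum 114
  km 16 (Gamma, w=90) → cum 204  ≥ 137 → median here
  km 26 (Delta, w=70) → cum 274
Optimal location: km 16.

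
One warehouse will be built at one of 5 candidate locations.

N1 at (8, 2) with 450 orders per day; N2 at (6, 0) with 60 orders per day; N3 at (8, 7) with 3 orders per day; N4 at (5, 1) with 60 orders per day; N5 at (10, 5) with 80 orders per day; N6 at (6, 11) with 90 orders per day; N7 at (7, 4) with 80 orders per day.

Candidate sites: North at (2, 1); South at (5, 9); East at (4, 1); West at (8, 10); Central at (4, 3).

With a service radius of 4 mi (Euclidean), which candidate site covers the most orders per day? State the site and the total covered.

Central, covering 200

Coverage radius r = 4 mi; a point is covered iff (Δx)²+(Δy)² ≤ 4² = 16.
  North (2, 1): covers {N4} → 60
  South (5, 9): covers {N3, N6} → 93
  East (4, 1): covers {N2, N4} → 120
  West (8, 10): covers {N3, N6} → 93
  Central (4, 3): covers {N2, N4, N7} → 200
Maximum coverage at Central: 200 orders per day.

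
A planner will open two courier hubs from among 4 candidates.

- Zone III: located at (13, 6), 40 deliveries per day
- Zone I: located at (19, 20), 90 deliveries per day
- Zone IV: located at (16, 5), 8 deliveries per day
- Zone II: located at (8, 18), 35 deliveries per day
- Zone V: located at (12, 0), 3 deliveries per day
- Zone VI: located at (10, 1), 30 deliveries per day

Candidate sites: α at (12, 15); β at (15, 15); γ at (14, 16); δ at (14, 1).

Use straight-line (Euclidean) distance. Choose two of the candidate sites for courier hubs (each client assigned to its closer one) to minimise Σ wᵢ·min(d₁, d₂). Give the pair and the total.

{γ, δ}, total 1164.1

Evaluate every pair (each demand assigned to the nearer of the two):
  {γ, δ}: total = 1164.1
  {β, δ}: total = 1209.3
  {α, δ}: total = 1315.7
  {α, β}: total = 1663.2
  {α, γ}: total = 1668.9
  {β, γ}: total = 1738.7
Best pair: {γ, δ} with total 1164.1.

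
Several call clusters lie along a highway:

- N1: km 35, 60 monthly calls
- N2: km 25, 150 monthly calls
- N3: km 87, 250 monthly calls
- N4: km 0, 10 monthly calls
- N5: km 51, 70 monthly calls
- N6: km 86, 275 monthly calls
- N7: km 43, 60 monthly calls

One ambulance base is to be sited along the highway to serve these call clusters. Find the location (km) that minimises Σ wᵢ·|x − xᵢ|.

For a sum of weighted absolute distances on a line, the optimum is the weighted median (not the mean). Total weight W = 875; half-weight = 437.5.
Sort by position and accumulate weight:
  km 0 (N4, w=10) → cum 10
  km 25 (N2, w=150) → cum 160
  km 35 (N1, w=60) → cum 220
  km 43 (N7, w=60) → cum 280
  km 51 (N5, w=70) → cum 350
  km 86 (N6, w=275) → cum 625  ≥ 437.5 → median here
  km 87 (N3, w=250) → cum 875
Optimal location: km 86.

x = 86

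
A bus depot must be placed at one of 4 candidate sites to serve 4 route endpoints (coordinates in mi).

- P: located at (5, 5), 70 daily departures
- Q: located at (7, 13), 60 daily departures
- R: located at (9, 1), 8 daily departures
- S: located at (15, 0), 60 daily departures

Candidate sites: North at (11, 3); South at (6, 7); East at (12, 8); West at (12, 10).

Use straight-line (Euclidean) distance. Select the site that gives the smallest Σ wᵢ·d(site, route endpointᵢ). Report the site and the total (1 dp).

South, total 1259.3 mi

Total weighted distance at each candidate:
  North (11, 3): total = 1411.6
  South (6, 7): total = 1259.3
  East (12, 8): total = 1530.9
  West (12, 10): total = 1654.3
Minimum is at South with total 1259.3 mi.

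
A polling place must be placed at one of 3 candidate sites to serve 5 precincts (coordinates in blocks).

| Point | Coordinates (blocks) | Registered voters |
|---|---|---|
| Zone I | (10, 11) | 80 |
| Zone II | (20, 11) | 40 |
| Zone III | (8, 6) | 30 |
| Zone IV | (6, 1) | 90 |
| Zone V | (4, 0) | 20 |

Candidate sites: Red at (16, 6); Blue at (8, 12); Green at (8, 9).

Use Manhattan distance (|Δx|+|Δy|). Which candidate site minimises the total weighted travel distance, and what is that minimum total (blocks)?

Green, total 2130 blocks

Total weighted distance at each candidate:
  Red (16, 6): total = 3190
  Blue (8, 12): total = 2430
  Green (8, 9): total = 2130
Minimum is at Green with total 2130 blocks.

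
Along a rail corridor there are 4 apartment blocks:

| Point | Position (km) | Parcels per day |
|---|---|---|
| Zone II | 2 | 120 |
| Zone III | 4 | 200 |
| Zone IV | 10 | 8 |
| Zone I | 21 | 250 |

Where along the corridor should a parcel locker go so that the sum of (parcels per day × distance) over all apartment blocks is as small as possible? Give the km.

For a sum of weighted absolute distances on a line, the optimum is the weighted median (not the mean). Total weight W = 578; half-weight = 289.
Sort by position and accumulate weight:
  km 2 (Zone II, w=120) → cum 120
  km 4 (Zone III, w=200) → cum 320  ≥ 289 → median here
  km 10 (Zone IV, w=8) → cum 328
  km 21 (Zone I, w=250) → cum 578
Optimal location: km 4.

x = 4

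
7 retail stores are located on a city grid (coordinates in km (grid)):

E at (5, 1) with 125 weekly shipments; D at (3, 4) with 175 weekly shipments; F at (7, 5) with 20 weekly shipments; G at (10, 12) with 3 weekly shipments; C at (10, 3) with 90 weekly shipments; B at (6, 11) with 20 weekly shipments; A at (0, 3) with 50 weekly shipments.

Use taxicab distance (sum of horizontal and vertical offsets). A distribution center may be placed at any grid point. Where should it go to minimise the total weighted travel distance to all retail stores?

Manhattan distance separates: Σwᵢ(|x−xᵢ|+|y−yᵢ|) = Σwᵢ|x−xᵢ| + Σwᵢ|y−yᵢ|, so x and y are optimised independently as 1-D weighted medians.
Total weight W = 483; half = 241.5.
x-coordinate, sorted with cumulative weight:
  x=0 (A, w=50) cum 50
  x=3 (D, w=175) cum 225
  x=5 (E, w=125) cum 350  ← median
  x=6 (B, w=20) cum 370
  x=7 (F, w=20) cum 390
  x=10 (G, w=3) cum 393
  x=10 (C, w=90) cum 483
⇒ x* = 5
y-coordinate, sorted with cumulative weight:
  y=1 (E, w=125) cum 125
  y=3 (C, w=90) cum 215
  y=3 (A, w=50) cum 265  ← median
  y=4 (D, w=175) cum 440
  y=5 (F, w=20) cum 460
  y=11 (B, w=20) cum 480
  y=12 (G, w=3) cum 483
⇒ y* = 3

(5, 3)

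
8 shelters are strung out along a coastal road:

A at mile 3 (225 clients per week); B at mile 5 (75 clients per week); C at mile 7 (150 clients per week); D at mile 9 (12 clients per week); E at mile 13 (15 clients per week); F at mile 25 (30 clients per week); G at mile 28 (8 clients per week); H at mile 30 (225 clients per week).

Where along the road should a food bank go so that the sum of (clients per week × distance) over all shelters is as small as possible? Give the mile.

x = 7

For a sum of weighted absolute distances on a line, the optimum is the weighted median (not the mean). Total weight W = 740; half-weight = 370.
Sort by position and accumulate weight:
  mile 3 (A, w=225) → cum 225
  mile 5 (B, w=75) → cum 300
  mile 7 (C, w=150) → cum 450  ≥ 370 → median here
  mile 9 (D, w=12) → cum 462
  mile 13 (E, w=15) → cum 477
  mile 25 (F, w=30) → cum 507
  mile 28 (G, w=8) → cum 515
  mile 30 (H, w=225) → cum 740
Optimal location: mile 7.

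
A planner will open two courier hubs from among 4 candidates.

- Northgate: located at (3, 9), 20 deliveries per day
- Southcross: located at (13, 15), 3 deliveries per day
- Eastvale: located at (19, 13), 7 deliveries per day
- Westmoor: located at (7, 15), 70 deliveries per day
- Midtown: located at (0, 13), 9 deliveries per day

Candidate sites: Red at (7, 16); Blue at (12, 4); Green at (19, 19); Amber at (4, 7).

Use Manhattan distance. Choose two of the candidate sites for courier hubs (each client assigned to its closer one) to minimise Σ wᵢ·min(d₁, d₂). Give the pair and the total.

Evaluate every pair (each demand assigned to the nearer of the two):
  {Red, Amber}: total = 346
  {Red, Green}: total = 443
  {Red, Blue}: total = 506
  {Green, Amber}: total = 992
  {Blue, Amber}: total = 1068
  {Blue, Green}: total = 1661
Best pair: {Red, Amber} with total 346.

{Red, Amber}, total 346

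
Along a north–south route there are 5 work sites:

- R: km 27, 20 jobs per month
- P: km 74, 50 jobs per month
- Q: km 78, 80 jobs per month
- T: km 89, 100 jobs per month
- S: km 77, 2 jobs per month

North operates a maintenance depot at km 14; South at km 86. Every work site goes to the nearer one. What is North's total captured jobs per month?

The indifferent point is the midpoint (14+86)/2 = 50; work sites left of it (closer to North at 14) go to North, those right go to South.
  R at 27 (w=20) → North
  P at 74 (w=50) → South
  S at 77 (w=2) → South
  Q at 78 (w=80) → South
  T at 89 (w=100) → South
North captures 20; South captures 232.

20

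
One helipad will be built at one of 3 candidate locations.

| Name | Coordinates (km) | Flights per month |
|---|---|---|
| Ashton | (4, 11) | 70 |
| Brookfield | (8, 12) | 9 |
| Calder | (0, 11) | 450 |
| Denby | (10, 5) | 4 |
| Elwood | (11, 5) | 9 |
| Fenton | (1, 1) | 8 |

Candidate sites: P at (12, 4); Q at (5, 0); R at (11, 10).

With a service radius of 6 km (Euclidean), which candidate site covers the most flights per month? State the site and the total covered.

Coverage radius r = 6 km; a point is covered iff (Δx)²+(Δy)² ≤ 6² = 36.
  P (12, 4): covers {Denby, Elwood} → 13
  Q (5, 0): covers {Fenton} → 8
  R (11, 10): covers {Brookfield, Denby, Elwood} → 22
Maximum coverage at R: 22 flights per month.

R, covering 22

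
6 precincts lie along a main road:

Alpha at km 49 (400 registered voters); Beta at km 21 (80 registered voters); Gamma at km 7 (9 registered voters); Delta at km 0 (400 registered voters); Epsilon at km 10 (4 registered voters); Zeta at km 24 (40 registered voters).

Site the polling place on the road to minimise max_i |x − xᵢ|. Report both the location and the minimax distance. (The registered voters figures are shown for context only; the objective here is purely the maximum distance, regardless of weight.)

location 24.5, max distance 24.5

The 1-center on a line is the midpoint of the two extreme points: leftmost at 0, rightmost at 49.
Optimal location = (0 + 49)/2 = 24.5; maximum distance = (49 − 0)/2 = 24.5.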